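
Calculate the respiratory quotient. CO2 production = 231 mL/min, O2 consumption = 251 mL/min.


RQ = VCO2 / VO2
RQ = 231 / 251
RQ = 0.9203


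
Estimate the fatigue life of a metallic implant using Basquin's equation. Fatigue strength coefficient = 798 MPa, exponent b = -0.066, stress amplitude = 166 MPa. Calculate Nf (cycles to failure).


sigma_a = sigma_f' * (2Nf)^b
2Nf = (sigma_a/sigma_f')^(1/b)
2Nf = (166/798)^(1/-0.066)
2Nf = 2.1465423e+10
Nf = 1.0733e+10


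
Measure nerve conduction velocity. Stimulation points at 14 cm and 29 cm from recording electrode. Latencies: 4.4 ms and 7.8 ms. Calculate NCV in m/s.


Distance = (29 - 14) / 100 = 0.15 m
dt = (7.8 - 4.4) / 1000 = 0.0034 s
NCV = dist / dt = 44.12 m/s


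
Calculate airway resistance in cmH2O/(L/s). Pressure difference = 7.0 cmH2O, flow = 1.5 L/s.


R = dP / flow
R = 7.0 / 1.5
R = 4.667 cmH2O/(L/s)


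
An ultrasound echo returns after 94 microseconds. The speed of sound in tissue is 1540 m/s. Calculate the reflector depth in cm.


depth = c * t / 2
t = 94 us = 9.4000e-05 s
depth = 1540 * 9.4000e-05 / 2
depth = 0.07238 m = 7.238 cm


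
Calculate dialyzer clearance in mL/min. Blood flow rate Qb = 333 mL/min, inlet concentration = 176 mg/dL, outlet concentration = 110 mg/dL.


K = Qb * (Cb_in - Cb_out) / Cb_in
K = 333 * (176 - 110) / 176
K = 124.9 mL/min


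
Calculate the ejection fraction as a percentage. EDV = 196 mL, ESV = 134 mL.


SV = EDV - ESV = 196 - 134 = 62 mL
EF = SV/EDV * 100 = 62/196 * 100
EF = 31.63%


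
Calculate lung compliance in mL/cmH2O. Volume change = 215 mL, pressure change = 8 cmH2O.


C = dV / dP
C = 215 / 8
C = 26.88 mL/cmH2O


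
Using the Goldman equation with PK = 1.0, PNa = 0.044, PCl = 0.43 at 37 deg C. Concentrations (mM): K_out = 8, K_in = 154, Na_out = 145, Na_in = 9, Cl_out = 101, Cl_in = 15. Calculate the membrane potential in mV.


Vm = (RT/F)*ln((PK*Ko + PNa*Nao + PCl*Cli)/(PK*Ki + PNa*Nai + PCl*Clo))
Numer = 20.83, Denom = 197.826
Vm = -60.16 mV


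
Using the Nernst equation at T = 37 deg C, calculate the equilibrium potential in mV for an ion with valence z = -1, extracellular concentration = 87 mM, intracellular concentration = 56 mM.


E = (RT/(zF)) * ln(C_out/C_in)
T = 37 + 273.15 = 310.15 K
E = (8.314 * 310.15 / (-1 * 96485)) * ln(87/56)
E = -11.77 mV


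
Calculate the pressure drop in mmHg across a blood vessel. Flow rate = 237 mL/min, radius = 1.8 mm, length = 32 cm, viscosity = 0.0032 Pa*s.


dP = 8*mu*L*Q / (pi*r^4)
Q = 237 mL/min = 3.95e-06 m^3/s
dP = 981.177 Pa = 981.177 / 133.322 mmHg = 7.359 mmHg


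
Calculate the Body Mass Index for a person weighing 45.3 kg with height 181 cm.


BMI = weight / height^2
height = 181 cm = 1.81 m
BMI = 45.3 / 1.81^2
BMI = 13.83 kg/m^2


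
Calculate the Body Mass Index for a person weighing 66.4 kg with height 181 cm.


BMI = weight / height^2
height = 181 cm = 1.81 m
BMI = 66.4 / 1.81^2
BMI = 20.27 kg/m^2


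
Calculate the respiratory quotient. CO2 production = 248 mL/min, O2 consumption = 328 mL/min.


RQ = VCO2 / VO2
RQ = 248 / 328
RQ = 0.7561


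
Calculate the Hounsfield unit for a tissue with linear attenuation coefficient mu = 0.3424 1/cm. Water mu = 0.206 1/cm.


HU = ((mu_tissue - mu_water) / mu_water) * 1000
HU = ((0.3424 - 0.206) / 0.206) * 1000
HU = 662.1


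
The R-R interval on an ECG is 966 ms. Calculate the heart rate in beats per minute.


HR = 60 / RR_interval(s)
RR = 966 ms = 0.966 s
HR = 60 / 0.966 = 62.11 bpm


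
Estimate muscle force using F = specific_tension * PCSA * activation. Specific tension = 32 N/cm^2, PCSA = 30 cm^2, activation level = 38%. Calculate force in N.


F = sigma * PCSA * activation
F = 32 * 30 * 0.38
F = 364.8 N


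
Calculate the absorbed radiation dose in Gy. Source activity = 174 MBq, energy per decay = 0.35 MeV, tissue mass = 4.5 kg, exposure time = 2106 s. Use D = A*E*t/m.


A = 174 MBq = 1.7400e+08 Bq
E = 0.35 MeV = 5.607e-14 J
D = A*E*t/m = 1.7400e+08*5.607e-14*2106/4.5
D = 0.004566 Gy


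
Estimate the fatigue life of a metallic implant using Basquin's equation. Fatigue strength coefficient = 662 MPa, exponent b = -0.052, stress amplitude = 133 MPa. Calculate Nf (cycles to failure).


sigma_a = sigma_f' * (2Nf)^b
2Nf = (sigma_a/sigma_f')^(1/b)
2Nf = (133/662)^(1/-0.052)
2Nf = 2.5349432e+13
Nf = 1.2675e+13


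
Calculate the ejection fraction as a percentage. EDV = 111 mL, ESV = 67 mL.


SV = EDV - ESV = 111 - 67 = 44 mL
EF = SV/EDV * 100 = 44/111 * 100
EF = 39.64%


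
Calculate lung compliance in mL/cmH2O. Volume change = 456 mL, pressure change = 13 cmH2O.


C = dV / dP
C = 456 / 13
C = 35.08 mL/cmH2O


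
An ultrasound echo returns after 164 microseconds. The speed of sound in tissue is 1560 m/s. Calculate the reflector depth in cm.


depth = c * t / 2
t = 164 us = 1.6400e-04 s
depth = 1560 * 1.6400e-04 / 2
depth = 0.12792 m = 12.792 cm


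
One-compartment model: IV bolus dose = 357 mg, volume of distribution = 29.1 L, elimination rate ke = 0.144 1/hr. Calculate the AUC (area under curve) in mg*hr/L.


C0 = Dose/Vd = 357/29.1 = 12.268 mg/L
AUC = C0/ke = 12.268/0.144
AUC = 85.19 mg*hr/L


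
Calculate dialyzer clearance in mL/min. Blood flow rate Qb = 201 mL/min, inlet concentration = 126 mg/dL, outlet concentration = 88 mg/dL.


K = Qb * (Cb_in - Cb_out) / Cb_in
K = 201 * (126 - 88) / 126
K = 60.62 mL/min


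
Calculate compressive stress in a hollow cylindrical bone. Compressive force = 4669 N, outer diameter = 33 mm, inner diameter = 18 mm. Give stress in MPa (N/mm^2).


A = pi*(r_o^2 - r_i^2)
r_o = 16.5 mm, r_i = 9 mm
A = 600.83 mm^2
sigma = F/A = 4669 / 600.83
sigma = 7.771 MPa


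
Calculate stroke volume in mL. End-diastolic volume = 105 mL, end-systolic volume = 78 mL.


SV = EDV - ESV
SV = 105 - 78
SV = 27 mL


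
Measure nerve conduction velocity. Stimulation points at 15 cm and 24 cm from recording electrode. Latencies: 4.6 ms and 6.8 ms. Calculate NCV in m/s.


Distance = (24 - 15) / 100 = 0.09 m
dt = (6.8 - 4.6) / 1000 = 0.0022 s
NCV = dist / dt = 40.91 m/s


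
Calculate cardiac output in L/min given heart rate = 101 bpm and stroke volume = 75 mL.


CO = HR * SV
CO = 101 * 75 / 1000
CO = 7.575 L/min


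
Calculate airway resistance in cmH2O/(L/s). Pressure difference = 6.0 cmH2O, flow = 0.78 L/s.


R = dP / flow
R = 6.0 / 0.78
R = 7.692 cmH2O/(L/s)


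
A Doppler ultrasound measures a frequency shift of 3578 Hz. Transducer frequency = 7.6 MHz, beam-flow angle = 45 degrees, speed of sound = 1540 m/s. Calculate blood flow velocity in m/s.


v = fd * c / (2 * f0 * cos(theta))
v = 3578 * 1540 / (2 * 7.6000e+06 * cos(45))
v = 0.5127 m/s


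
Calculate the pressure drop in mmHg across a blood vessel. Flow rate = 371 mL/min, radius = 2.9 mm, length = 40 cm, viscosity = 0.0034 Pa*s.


dP = 8*mu*L*Q / (pi*r^4)
Q = 371 mL/min = 6.18333e-06 m^3/s
dP = 302.768 Pa = 302.768 / 133.322 mmHg = 2.271 mmHg


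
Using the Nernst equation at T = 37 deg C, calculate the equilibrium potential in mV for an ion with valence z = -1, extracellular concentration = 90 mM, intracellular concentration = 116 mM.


E = (RT/(zF)) * ln(C_out/C_in)
T = 37 + 273.15 = 310.15 K
E = (8.314 * 310.15 / (-1 * 96485)) * ln(90/116)
E = 6.782 mV


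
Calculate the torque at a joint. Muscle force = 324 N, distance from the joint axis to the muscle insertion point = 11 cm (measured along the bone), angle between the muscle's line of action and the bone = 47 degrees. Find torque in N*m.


Torque = F * d * sin(theta)   (moment arm = d*sin(theta))
d = 11 cm = 0.11 m
Torque = 324 * 0.11 * sin(47)
Torque = 26.07 N*m


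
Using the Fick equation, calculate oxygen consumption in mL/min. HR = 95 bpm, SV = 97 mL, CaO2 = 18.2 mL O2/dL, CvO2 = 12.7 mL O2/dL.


CO = HR*SV = 95*97/1000 = 9.215 L/min
a-v O2 diff = 18.2 - 12.7 = 5.5 mL/dL
VO2 = CO * (CaO2-CvO2) * 10 dL/L
VO2 = 9.215 * 5.5 * 10
VO2 = 506.8 mL/min


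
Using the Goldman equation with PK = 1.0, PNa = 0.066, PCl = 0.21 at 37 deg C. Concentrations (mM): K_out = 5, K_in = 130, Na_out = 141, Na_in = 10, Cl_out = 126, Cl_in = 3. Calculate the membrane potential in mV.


Vm = (RT/F)*ln((PK*Ko + PNa*Nao + PCl*Cli)/(PK*Ki + PNa*Nai + PCl*Clo))
Numer = 14.936, Denom = 157.12
Vm = -62.89 mV


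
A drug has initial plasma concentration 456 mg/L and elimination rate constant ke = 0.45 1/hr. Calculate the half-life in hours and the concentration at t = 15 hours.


t_half = ln(2) / ke = 0.693147 / 0.45 = 1.54 hr
C(t) = C0 * exp(-ke*t) = 456 * exp(-0.45*15)
C(15) = 0.5339 mg/L


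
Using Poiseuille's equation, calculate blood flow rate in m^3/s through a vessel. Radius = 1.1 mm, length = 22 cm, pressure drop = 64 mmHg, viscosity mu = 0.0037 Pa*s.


Q = pi*r^4*dP / (8*mu*L)
r = 0.0011 m, L = 0.22 m
dP = 64 mmHg = 8532.608 Pa
Q = 6.0268e-06 m^3/s


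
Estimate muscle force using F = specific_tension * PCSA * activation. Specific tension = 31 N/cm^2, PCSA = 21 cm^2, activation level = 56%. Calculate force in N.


F = sigma * PCSA * activation
F = 31 * 21 * 0.56
F = 364.6 N


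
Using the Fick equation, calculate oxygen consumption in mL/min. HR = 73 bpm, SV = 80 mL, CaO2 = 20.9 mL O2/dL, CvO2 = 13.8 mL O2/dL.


CO = HR*SV = 73*80/1000 = 5.84 L/min
a-v O2 diff = 20.9 - 13.8 = 7.1 mL/dL
VO2 = CO * (CaO2-CvO2) * 10 dL/L
VO2 = 5.84 * 7.1 * 10
VO2 = 414.6 mL/min


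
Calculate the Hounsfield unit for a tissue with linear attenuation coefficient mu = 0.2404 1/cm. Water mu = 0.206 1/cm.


HU = ((mu_tissue - mu_water) / mu_water) * 1000
HU = ((0.2404 - 0.206) / 0.206) * 1000
HU = 167


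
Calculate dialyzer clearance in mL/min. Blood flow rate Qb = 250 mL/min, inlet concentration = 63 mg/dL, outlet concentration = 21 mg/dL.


K = Qb * (Cb_in - Cb_out) / Cb_in
K = 250 * (63 - 21) / 63
K = 166.7 mL/min


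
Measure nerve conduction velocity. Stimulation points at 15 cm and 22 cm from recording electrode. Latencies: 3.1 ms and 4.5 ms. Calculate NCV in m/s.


Distance = (22 - 15) / 100 = 0.07 m
dt = (4.5 - 3.1) / 1000 = 0.0014 s
NCV = dist / dt = 50 m/s


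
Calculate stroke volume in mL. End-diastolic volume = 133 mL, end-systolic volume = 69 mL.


SV = EDV - ESV
SV = 133 - 69
SV = 64 mL


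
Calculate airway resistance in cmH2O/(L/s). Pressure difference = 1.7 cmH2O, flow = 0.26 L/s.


R = dP / flow
R = 1.7 / 0.26
R = 6.538 cmH2O/(L/s)


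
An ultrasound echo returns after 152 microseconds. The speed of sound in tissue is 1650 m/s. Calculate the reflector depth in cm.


depth = c * t / 2
t = 152 us = 1.5200e-04 s
depth = 1650 * 1.5200e-04 / 2
depth = 0.1254 m = 12.54 cm


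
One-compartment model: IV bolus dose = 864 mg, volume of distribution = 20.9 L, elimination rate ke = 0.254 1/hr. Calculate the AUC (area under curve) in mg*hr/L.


C0 = Dose/Vd = 864/20.9 = 41.3397 mg/L
AUC = C0/ke = 41.3397/0.254
AUC = 162.8 mg*hr/L


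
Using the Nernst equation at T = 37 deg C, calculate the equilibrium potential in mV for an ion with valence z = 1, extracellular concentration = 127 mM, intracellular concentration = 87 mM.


E = (RT/(zF)) * ln(C_out/C_in)
T = 37 + 273.15 = 310.15 K
E = (8.314 * 310.15 / (1 * 96485)) * ln(127/87)
E = 10.11 mV


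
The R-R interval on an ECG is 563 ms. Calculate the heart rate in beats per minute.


HR = 60 / RR_interval(s)
RR = 563 ms = 0.563 s
HR = 60 / 0.563 = 106.6 bpm


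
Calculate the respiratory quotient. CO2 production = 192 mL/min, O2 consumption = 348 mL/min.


RQ = VCO2 / VO2
RQ = 192 / 348
RQ = 0.5517


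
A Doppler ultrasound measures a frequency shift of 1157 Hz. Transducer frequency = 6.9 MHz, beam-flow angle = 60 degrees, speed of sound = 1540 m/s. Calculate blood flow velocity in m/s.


v = fd * c / (2 * f0 * cos(theta))
v = 1157 * 1540 / (2 * 6.9000e+06 * cos(60))
v = 0.2582 m/s


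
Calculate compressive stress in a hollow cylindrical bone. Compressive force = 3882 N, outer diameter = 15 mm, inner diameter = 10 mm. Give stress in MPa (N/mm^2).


A = pi*(r_o^2 - r_i^2)
r_o = 7.5 mm, r_i = 5 mm
A = 98.1748 mm^2
sigma = F/A = 3882 / 98.1748
sigma = 39.54 MPa


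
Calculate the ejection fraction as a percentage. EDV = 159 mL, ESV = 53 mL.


SV = EDV - ESV = 159 - 53 = 106 mL
EF = SV/EDV * 100 = 106/159 * 100
EF = 66.67%


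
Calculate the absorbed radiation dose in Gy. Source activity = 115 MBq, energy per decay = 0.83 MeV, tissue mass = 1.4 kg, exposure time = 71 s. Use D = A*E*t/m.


A = 115 MBq = 1.1500e+08 Bq
E = 0.83 MeV = 1.32966e-13 J
D = A*E*t/m = 1.1500e+08*1.32966e-13*71/1.4
D = 7.7548e-04 Gy


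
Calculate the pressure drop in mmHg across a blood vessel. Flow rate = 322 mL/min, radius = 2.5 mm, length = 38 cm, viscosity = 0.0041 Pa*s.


dP = 8*mu*L*Q / (pi*r^4)
Q = 322 mL/min = 5.36667e-06 m^3/s
dP = 545.07 Pa = 545.07 / 133.322 mmHg = 4.088 mmHg


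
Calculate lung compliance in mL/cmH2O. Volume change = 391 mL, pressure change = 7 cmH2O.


C = dV / dP
C = 391 / 7
C = 55.86 mL/cmH2O


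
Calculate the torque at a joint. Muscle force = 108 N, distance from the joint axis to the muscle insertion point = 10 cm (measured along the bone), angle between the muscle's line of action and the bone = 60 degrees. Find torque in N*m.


Torque = F * d * sin(theta)   (moment arm = d*sin(theta))
d = 10 cm = 0.1 m
Torque = 108 * 0.1 * sin(60)
Torque = 9.353 N*m


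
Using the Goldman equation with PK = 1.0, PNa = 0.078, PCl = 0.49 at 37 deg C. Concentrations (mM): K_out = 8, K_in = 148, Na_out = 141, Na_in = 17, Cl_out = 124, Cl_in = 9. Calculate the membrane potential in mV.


Vm = (RT/F)*ln((PK*Ko + PNa*Nao + PCl*Cli)/(PK*Ki + PNa*Nai + PCl*Clo))
Numer = 23.408, Denom = 210.086
Vm = -58.65 mV


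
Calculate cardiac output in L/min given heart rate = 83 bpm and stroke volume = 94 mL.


CO = HR * SV
CO = 83 * 94 / 1000
CO = 7.802 L/min


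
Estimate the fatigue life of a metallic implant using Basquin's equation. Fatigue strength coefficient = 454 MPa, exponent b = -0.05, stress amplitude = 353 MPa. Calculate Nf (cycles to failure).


sigma_a = sigma_f' * (2Nf)^b
2Nf = (sigma_a/sigma_f')^(1/b)
2Nf = (353/454)^(1/-0.05)
2Nf = 153.32852
Nf = 76.66


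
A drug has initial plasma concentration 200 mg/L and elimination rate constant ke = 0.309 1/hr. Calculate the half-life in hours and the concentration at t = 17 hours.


t_half = ln(2) / ke = 0.693147 / 0.309 = 2.243 hr
C(t) = C0 * exp(-ke*t) = 200 * exp(-0.309*17)
C(17) = 1.046 mg/L


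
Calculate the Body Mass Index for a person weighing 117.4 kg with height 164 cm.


BMI = weight / height^2
height = 164 cm = 1.64 m
BMI = 117.4 / 1.64^2
BMI = 43.65 kg/m^2


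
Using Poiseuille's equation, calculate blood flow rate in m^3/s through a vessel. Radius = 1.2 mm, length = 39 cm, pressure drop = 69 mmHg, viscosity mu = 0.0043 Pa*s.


Q = pi*r^4*dP / (8*mu*L)
r = 0.0012 m, L = 0.39 m
dP = 69 mmHg = 9199.218 Pa
Q = 4.4669e-06 m^3/s


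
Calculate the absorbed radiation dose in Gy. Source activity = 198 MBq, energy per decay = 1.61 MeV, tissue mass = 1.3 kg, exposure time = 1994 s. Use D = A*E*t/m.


A = 198 MBq = 1.9800e+08 Bq
E = 1.61 MeV = 2.57922e-13 J
D = A*E*t/m = 1.9800e+08*2.57922e-13*1994/1.3
D = 0.07833 Gy


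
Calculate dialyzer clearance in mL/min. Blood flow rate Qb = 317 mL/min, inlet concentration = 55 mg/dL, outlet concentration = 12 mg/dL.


K = Qb * (Cb_in - Cb_out) / Cb_in
K = 317 * (55 - 12) / 55
K = 247.8 mL/min


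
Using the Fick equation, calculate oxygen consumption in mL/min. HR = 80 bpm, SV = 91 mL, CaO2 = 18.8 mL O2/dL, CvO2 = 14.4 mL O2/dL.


CO = HR*SV = 80*91/1000 = 7.28 L/min
a-v O2 diff = 18.8 - 14.4 = 4.4 mL/dL
VO2 = CO * (CaO2-CvO2) * 10 dL/L
VO2 = 7.28 * 4.4 * 10
VO2 = 320.3 mL/min


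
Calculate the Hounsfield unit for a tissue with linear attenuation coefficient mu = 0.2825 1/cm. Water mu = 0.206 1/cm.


HU = ((mu_tissue - mu_water) / mu_water) * 1000
HU = ((0.2825 - 0.206) / 0.206) * 1000
HU = 371.4


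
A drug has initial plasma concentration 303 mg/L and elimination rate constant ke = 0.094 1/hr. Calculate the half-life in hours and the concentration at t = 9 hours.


t_half = ln(2) / ke = 0.693147 / 0.094 = 7.374 hr
C(t) = C0 * exp(-ke*t) = 303 * exp(-0.094*9)
C(9) = 130 mg/L


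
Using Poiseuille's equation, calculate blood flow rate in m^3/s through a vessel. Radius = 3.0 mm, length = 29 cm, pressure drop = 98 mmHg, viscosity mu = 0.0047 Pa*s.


Q = pi*r^4*dP / (8*mu*L)
r = 0.003 m, L = 0.29 m
dP = 98 mmHg = 13065.556 Pa
Q = 3.0491e-04 m^3/s


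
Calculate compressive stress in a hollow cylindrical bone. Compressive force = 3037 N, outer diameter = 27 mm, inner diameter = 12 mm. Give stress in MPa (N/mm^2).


A = pi*(r_o^2 - r_i^2)
r_o = 13.5 mm, r_i = 6 mm
A = 459.458 mm^2
sigma = F/A = 3037 / 459.458
sigma = 6.61 MPa


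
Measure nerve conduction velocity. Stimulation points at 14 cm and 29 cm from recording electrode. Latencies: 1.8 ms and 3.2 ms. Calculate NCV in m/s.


Distance = (29 - 14) / 100 = 0.15 m
dt = (3.2 - 1.8) / 1000 = 0.0014 s
NCV = dist / dt = 107.1 m/s


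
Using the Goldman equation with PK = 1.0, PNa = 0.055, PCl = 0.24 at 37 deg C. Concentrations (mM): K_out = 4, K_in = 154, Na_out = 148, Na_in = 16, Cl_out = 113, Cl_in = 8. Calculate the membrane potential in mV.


Vm = (RT/F)*ln((PK*Ko + PNa*Nao + PCl*Cli)/(PK*Ki + PNa*Nai + PCl*Clo))
Numer = 14.06, Denom = 182
Vm = -68.43 mV


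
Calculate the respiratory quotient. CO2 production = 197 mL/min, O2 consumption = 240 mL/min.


RQ = VCO2 / VO2
RQ = 197 / 240
RQ = 0.8208


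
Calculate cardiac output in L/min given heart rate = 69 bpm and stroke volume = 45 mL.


CO = HR * SV
CO = 69 * 45 / 1000
CO = 3.105 L/min


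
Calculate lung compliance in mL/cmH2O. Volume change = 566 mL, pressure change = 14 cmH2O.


C = dV / dP
C = 566 / 14
C = 40.43 mL/cmH2O


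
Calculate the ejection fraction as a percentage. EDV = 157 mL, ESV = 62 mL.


SV = EDV - ESV = 157 - 62 = 95 mL
EF = SV/EDV * 100 = 95/157 * 100
EF = 60.51%


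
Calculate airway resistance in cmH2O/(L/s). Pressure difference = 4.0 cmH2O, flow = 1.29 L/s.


R = dP / flow
R = 4.0 / 1.29
R = 3.101 cmH2O/(L/s)


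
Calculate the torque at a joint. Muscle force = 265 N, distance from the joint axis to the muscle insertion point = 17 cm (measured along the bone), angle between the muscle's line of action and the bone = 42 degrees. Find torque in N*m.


Torque = F * d * sin(theta)   (moment arm = d*sin(theta))
d = 17 cm = 0.17 m
Torque = 265 * 0.17 * sin(42)
Torque = 30.14 N*m


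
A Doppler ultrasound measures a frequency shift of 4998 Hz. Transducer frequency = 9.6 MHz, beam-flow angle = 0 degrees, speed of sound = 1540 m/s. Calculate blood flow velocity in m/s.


v = fd * c / (2 * f0 * cos(theta))
v = 4998 * 1540 / (2 * 9.6000e+06 * cos(0))
v = 0.4009 m/s


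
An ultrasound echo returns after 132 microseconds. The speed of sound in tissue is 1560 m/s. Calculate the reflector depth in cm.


depth = c * t / 2
t = 132 us = 1.3200e-04 s
depth = 1560 * 1.3200e-04 / 2
depth = 0.10296 m = 10.296 cm


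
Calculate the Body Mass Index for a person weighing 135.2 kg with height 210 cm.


BMI = weight / height^2
height = 210 cm = 2.1 m
BMI = 135.2 / 2.1^2
BMI = 30.66 kg/m^2


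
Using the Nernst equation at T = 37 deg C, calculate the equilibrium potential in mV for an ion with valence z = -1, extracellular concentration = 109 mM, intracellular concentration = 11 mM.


E = (RT/(zF)) * ln(C_out/C_in)
T = 37 + 273.15 = 310.15 K
E = (8.314 * 310.15 / (-1 * 96485)) * ln(109/11)
E = -61.29 mV


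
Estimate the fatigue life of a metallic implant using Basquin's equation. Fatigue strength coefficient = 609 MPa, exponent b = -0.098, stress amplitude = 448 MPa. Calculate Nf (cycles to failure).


sigma_a = sigma_f' * (2Nf)^b
2Nf = (sigma_a/sigma_f')^(1/b)
2Nf = (448/609)^(1/-0.098)
2Nf = 22.940606
Nf = 11.47


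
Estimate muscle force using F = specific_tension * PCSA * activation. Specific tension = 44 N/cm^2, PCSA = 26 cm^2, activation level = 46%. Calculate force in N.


F = sigma * PCSA * activation
F = 44 * 26 * 0.46
F = 526.2 N


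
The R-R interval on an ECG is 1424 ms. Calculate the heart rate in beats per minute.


HR = 60 / RR_interval(s)
RR = 1424 ms = 1.424 s
HR = 60 / 1.424 = 42.13 bpm


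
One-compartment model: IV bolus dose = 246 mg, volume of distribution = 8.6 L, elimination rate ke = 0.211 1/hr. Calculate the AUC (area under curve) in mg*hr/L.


C0 = Dose/Vd = 246/8.6 = 28.6047 mg/L
AUC = C0/ke = 28.6047/0.211
AUC = 135.6 mg*hr/L


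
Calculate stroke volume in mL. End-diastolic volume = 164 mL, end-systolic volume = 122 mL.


SV = EDV - ESV
SV = 164 - 122
SV = 42 mL


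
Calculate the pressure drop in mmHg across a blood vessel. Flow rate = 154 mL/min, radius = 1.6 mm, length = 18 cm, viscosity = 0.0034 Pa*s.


dP = 8*mu*L*Q / (pi*r^4)
Q = 154 mL/min = 2.56667e-06 m^3/s
dP = 610.354 Pa = 610.354 / 133.322 mmHg = 4.578 mmHg


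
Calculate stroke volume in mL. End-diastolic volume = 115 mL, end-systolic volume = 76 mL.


SV = EDV - ESV
SV = 115 - 76
SV = 39 mL


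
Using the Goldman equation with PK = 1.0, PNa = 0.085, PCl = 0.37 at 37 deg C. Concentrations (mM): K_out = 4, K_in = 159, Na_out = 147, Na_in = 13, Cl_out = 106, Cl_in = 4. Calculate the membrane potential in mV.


Vm = (RT/F)*ln((PK*Ko + PNa*Nao + PCl*Cli)/(PK*Ki + PNa*Nai + PCl*Clo))
Numer = 17.975, Denom = 199.325
Vm = -64.3 mV


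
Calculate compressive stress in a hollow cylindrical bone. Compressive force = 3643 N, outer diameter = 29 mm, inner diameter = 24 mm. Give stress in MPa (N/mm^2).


A = pi*(r_o^2 - r_i^2)
r_o = 14.5 mm, r_i = 12 mm
A = 208.131 mm^2
sigma = F/A = 3643 / 208.131
sigma = 17.5 MPa


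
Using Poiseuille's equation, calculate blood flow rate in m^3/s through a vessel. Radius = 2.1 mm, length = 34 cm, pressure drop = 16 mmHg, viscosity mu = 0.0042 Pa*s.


Q = pi*r^4*dP / (8*mu*L)
r = 0.0021 m, L = 0.34 m
dP = 16 mmHg = 2133.152 Pa
Q = 1.1409e-05 m^3/s


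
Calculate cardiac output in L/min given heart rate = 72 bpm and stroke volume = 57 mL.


CO = HR * SV
CO = 72 * 57 / 1000
CO = 4.104 L/min


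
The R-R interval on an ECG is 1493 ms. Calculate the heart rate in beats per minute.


HR = 60 / RR_interval(s)
RR = 1493 ms = 1.493 s
HR = 60 / 1.493 = 40.19 bpm


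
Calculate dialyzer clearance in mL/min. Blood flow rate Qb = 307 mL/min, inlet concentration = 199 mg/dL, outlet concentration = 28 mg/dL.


K = Qb * (Cb_in - Cb_out) / Cb_in
K = 307 * (199 - 28) / 199
K = 263.8 mL/min


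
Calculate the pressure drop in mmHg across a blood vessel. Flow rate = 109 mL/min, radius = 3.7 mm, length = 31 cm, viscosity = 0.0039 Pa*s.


dP = 8*mu*L*Q / (pi*r^4)
Q = 109 mL/min = 1.81667e-06 m^3/s
dP = 29.8425 Pa = 29.8425 / 133.322 mmHg = 0.2238 mmHg


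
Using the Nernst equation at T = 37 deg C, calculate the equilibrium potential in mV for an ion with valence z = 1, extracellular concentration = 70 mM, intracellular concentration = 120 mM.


E = (RT/(zF)) * ln(C_out/C_in)
T = 37 + 273.15 = 310.15 K
E = (8.314 * 310.15 / (1 * 96485)) * ln(70/120)
E = -14.4 mV


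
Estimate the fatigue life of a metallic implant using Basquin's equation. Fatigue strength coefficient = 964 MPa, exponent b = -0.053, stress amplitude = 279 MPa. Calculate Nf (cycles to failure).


sigma_a = sigma_f' * (2Nf)^b
2Nf = (sigma_a/sigma_f')^(1/b)
2Nf = (279/964)^(1/-0.053)
2Nf = 1.4449896e+10
Nf = 7.2249e+09


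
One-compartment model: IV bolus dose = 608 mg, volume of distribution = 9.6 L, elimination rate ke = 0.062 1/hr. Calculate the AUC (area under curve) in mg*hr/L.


C0 = Dose/Vd = 608/9.6 = 63.3333 mg/L
AUC = C0/ke = 63.3333/0.062
AUC = 1022 mg*hr/L


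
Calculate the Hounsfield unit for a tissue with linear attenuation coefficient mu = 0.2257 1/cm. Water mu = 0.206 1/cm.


HU = ((mu_tissue - mu_water) / mu_water) * 1000
HU = ((0.2257 - 0.206) / 0.206) * 1000
HU = 95.63


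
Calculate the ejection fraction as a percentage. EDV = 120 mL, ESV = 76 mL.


SV = EDV - ESV = 120 - 76 = 44 mL
EF = SV/EDV * 100 = 44/120 * 100
EF = 36.67%


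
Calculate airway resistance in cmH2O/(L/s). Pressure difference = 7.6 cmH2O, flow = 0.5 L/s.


R = dP / flow
R = 7.6 / 0.5
R = 15.2 cmH2O/(L/s)


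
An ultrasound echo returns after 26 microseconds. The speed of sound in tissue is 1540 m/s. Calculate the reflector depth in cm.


depth = c * t / 2
t = 26 us = 2.6000e-05 s
depth = 1540 * 2.6000e-05 / 2
depth = 0.02002 m = 2.002 cm


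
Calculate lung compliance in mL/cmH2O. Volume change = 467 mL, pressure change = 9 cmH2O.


C = dV / dP
C = 467 / 9
C = 51.89 mL/cmH2O


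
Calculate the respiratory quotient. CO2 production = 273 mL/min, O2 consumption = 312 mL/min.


RQ = VCO2 / VO2
RQ = 273 / 312
RQ = 0.875


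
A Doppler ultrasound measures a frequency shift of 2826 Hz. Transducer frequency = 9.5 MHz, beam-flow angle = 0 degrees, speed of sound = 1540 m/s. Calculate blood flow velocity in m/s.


v = fd * c / (2 * f0 * cos(theta))
v = 2826 * 1540 / (2 * 9.5000e+06 * cos(0))
v = 0.2291 m/s


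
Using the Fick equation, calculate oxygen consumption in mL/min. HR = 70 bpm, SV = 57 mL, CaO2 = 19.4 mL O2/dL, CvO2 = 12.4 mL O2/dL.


CO = HR*SV = 70*57/1000 = 3.99 L/min
a-v O2 diff = 19.4 - 12.4 = 7 mL/dL
VO2 = CO * (CaO2-CvO2) * 10 dL/L
VO2 = 3.99 * 7 * 10
VO2 = 279.3 mL/min


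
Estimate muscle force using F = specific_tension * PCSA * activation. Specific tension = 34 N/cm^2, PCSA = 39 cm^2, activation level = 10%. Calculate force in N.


F = sigma * PCSA * activation
F = 34 * 39 * 0.1
F = 132.6 N


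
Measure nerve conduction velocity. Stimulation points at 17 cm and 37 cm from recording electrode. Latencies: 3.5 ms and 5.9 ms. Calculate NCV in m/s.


Distance = (37 - 17) / 100 = 0.2 m
dt = (5.9 - 3.5) / 1000 = 0.0024 s
NCV = dist / dt = 83.33 m/s


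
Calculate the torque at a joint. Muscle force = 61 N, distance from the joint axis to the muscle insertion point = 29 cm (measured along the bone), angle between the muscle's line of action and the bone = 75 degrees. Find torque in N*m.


Torque = F * d * sin(theta)   (moment arm = d*sin(theta))
d = 29 cm = 0.29 m
Torque = 61 * 0.29 * sin(75)
Torque = 17.09 N*m


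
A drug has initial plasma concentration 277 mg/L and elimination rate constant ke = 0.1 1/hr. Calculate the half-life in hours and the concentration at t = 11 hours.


t_half = ln(2) / ke = 0.693147 / 0.1 = 6.931 hr
C(t) = C0 * exp(-ke*t) = 277 * exp(-0.1*11)
C(11) = 92.21 mg/L


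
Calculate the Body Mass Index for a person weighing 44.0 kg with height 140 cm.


BMI = weight / height^2
height = 140 cm = 1.4 m
BMI = 44.0 / 1.4^2
BMI = 22.45 kg/m^2


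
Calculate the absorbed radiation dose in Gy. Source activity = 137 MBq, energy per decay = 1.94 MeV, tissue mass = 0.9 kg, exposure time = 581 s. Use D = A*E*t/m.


A = 137 MBq = 1.3700e+08 Bq
E = 1.94 MeV = 3.10788e-13 J
D = A*E*t/m = 1.3700e+08*3.10788e-13*581/0.9
D = 0.02749 Gy


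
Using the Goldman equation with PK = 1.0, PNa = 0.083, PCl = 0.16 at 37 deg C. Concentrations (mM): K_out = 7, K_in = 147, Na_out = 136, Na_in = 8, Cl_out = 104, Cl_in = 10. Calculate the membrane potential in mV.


Vm = (RT/F)*ln((PK*Ko + PNa*Nao + PCl*Cli)/(PK*Ki + PNa*Nai + PCl*Clo))
Numer = 19.888, Denom = 164.304
Vm = -56.43 mV


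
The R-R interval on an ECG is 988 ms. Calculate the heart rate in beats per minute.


HR = 60 / RR_interval(s)
RR = 988 ms = 0.988 s
HR = 60 / 0.988 = 60.73 bpm


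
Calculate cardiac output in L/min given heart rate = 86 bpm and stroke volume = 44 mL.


CO = HR * SV
CO = 86 * 44 / 1000
CO = 3.784 L/min


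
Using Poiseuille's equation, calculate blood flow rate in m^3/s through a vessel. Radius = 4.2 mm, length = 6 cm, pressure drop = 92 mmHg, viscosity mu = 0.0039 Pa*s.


Q = pi*r^4*dP / (8*mu*L)
r = 0.0042 m, L = 0.06 m
dP = 92 mmHg = 12265.624 Pa
Q = 0.006405 m^3/s


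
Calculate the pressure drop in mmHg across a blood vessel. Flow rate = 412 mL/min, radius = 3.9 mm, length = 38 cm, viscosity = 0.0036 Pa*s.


dP = 8*mu*L*Q / (pi*r^4)
Q = 412 mL/min = 6.86667e-06 m^3/s
dP = 103.398 Pa = 103.398 / 133.322 mmHg = 0.7756 mmHg


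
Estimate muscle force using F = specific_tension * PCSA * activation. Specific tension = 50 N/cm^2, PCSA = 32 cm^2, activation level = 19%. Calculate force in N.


F = sigma * PCSA * activation
F = 50 * 32 * 0.19
F = 304 N


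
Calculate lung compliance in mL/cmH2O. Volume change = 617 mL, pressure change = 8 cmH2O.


C = dV / dP
C = 617 / 8
C = 77.12 mL/cmH2O


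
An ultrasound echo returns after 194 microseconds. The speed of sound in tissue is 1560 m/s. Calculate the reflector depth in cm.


depth = c * t / 2
t = 194 us = 1.9400e-04 s
depth = 1560 * 1.9400e-04 / 2
depth = 0.15132 m = 15.132 cm


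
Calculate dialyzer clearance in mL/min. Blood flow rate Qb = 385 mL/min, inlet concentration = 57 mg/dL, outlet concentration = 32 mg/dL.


K = Qb * (Cb_in - Cb_out) / Cb_in
K = 385 * (57 - 32) / 57
K = 168.9 mL/min


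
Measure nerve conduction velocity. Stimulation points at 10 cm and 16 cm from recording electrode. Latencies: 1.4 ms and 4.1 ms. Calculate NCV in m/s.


Distance = (16 - 10) / 100 = 0.06 m
dt = (4.1 - 1.4) / 1000 = 0.0027 s
NCV = dist / dt = 22.22 m/s


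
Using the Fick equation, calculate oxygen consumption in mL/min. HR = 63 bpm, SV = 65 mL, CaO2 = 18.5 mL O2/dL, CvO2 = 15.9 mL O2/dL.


CO = HR*SV = 63*65/1000 = 4.095 L/min
a-v O2 diff = 18.5 - 15.9 = 2.6 mL/dL
VO2 = CO * (CaO2-CvO2) * 10 dL/L
VO2 = 4.095 * 2.6 * 10
VO2 = 106.5 mL/min


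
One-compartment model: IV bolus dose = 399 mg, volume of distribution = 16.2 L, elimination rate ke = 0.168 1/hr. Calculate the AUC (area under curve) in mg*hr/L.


C0 = Dose/Vd = 399/16.2 = 24.6296 mg/L
AUC = C0/ke = 24.6296/0.168
AUC = 146.6 mg*hr/L


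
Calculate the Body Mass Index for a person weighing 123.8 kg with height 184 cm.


BMI = weight / height^2
height = 184 cm = 1.84 m
BMI = 123.8 / 1.84^2
BMI = 36.57 kg/m^2


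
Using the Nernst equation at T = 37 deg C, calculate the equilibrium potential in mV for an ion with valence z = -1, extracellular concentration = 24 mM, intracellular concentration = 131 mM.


E = (RT/(zF)) * ln(C_out/C_in)
T = 37 + 273.15 = 310.15 K
E = (8.314 * 310.15 / (-1 * 96485)) * ln(24/131)
E = 45.36 mV


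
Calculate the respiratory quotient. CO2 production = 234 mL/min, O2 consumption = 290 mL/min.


RQ = VCO2 / VO2
RQ = 234 / 290
RQ = 0.8069


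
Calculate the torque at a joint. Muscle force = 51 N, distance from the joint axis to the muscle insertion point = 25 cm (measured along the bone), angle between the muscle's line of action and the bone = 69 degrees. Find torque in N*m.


Torque = F * d * sin(theta)   (moment arm = d*sin(theta))
d = 25 cm = 0.25 m
Torque = 51 * 0.25 * sin(69)
Torque = 11.9 N*m


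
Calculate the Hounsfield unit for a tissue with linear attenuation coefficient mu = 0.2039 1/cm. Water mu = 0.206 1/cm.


HU = ((mu_tissue - mu_water) / mu_water) * 1000
HU = ((0.2039 - 0.206) / 0.206) * 1000
HU = -10.19


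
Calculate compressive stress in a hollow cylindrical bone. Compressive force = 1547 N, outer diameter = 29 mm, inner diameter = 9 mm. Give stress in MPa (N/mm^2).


A = pi*(r_o^2 - r_i^2)
r_o = 14.5 mm, r_i = 4.5 mm
A = 596.903 mm^2
sigma = F/A = 1547 / 596.903
sigma = 2.592 MPa


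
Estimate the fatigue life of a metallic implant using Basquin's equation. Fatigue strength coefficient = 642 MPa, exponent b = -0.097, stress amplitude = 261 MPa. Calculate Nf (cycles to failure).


sigma_a = sigma_f' * (2Nf)^b
2Nf = (sigma_a/sigma_f')^(1/b)
2Nf = (261/642)^(1/-0.097)
2Nf = 10711.257
Nf = 5356


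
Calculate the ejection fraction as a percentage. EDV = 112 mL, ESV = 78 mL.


SV = EDV - ESV = 112 - 78 = 34 mL
EF = SV/EDV * 100 = 34/112 * 100
EF = 30.36%


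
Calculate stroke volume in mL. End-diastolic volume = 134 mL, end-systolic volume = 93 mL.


SV = EDV - ESV
SV = 134 - 93
SV = 41 mL


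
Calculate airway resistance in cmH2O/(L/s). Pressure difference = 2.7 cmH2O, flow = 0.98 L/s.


R = dP / flow
R = 2.7 / 0.98
R = 2.755 cmH2O/(L/s)


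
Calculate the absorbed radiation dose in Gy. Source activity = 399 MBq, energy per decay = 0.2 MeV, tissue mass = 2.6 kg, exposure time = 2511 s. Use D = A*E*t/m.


A = 399 MBq = 3.9900e+08 Bq
E = 0.2 MeV = 3.204e-14 J
D = A*E*t/m = 3.9900e+08*3.204e-14*2511/2.6
D = 0.01235 Gy


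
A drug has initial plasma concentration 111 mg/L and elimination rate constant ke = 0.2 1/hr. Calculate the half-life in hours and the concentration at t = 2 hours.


t_half = ln(2) / ke = 0.693147 / 0.2 = 3.466 hr
C(t) = C0 * exp(-ke*t) = 111 * exp(-0.2*2)
C(2) = 74.41 mg/L


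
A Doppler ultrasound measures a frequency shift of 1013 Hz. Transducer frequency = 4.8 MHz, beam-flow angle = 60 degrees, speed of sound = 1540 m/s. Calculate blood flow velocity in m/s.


v = fd * c / (2 * f0 * cos(theta))
v = 1013 * 1540 / (2 * 4.8000e+06 * cos(60))
v = 0.325 m/s


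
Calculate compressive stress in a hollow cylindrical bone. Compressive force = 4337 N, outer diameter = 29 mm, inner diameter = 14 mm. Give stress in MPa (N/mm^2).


A = pi*(r_o^2 - r_i^2)
r_o = 14.5 mm, r_i = 7 mm
A = 506.582 mm^2
sigma = F/A = 4337 / 506.582
sigma = 8.561 MPa


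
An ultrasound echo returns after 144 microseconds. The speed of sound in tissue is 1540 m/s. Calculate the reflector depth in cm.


depth = c * t / 2
t = 144 us = 1.4400e-04 s
depth = 1540 * 1.4400e-04 / 2
depth = 0.11088 m = 11.088 cm


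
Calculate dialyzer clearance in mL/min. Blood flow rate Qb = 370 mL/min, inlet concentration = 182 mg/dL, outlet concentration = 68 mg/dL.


K = Qb * (Cb_in - Cb_out) / Cb_in
K = 370 * (182 - 68) / 182
K = 231.8 mL/min


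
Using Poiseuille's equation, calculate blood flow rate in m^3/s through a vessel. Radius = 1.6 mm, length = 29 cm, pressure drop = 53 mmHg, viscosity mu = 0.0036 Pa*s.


Q = pi*r^4*dP / (8*mu*L)
r = 0.0016 m, L = 0.29 m
dP = 53 mmHg = 7066.066 Pa
Q = 1.7419e-05 m^3/s


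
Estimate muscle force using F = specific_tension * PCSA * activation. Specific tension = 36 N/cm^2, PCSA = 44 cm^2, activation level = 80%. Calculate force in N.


F = sigma * PCSA * activation
F = 36 * 44 * 0.8
F = 1267 N


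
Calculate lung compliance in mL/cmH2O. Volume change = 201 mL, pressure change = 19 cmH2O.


C = dV / dP
C = 201 / 19
C = 10.58 mL/cmH2O


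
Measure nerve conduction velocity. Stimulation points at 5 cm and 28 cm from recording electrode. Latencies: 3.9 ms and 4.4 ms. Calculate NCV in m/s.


Distance = (28 - 5) / 100 = 0.23 m
dt = (4.4 - 3.9) / 1000 = 5.0000e-04 s
NCV = dist / dt = 460 m/s


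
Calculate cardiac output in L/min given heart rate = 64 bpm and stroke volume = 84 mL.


CO = HR * SV
CO = 64 * 84 / 1000
CO = 5.376 L/min


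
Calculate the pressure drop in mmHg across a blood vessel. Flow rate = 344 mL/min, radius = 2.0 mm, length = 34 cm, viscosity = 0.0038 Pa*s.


dP = 8*mu*L*Q / (pi*r^4)
Q = 344 mL/min = 5.73333e-06 m^3/s
dP = 1178.93 Pa = 1178.93 / 133.322 mmHg = 8.843 mmHg


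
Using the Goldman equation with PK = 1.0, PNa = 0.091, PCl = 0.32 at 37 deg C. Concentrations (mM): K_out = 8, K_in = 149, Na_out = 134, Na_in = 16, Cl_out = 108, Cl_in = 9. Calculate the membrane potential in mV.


Vm = (RT/F)*ln((PK*Ko + PNa*Nao + PCl*Cli)/(PK*Ki + PNa*Nai + PCl*Clo))
Numer = 23.074, Denom = 185.016
Vm = -55.63 mV


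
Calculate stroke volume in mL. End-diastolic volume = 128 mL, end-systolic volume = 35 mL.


SV = EDV - ESV
SV = 128 - 35
SV = 93 mL


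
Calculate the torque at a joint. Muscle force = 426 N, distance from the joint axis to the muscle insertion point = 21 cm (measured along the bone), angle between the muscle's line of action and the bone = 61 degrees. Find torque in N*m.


Torque = F * d * sin(theta)   (moment arm = d*sin(theta))
d = 21 cm = 0.21 m
Torque = 426 * 0.21 * sin(61)
Torque = 78.24 N*m


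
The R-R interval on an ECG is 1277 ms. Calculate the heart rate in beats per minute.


HR = 60 / RR_interval(s)
RR = 1277 ms = 1.277 s
HR = 60 / 1.277 = 46.99 bpm


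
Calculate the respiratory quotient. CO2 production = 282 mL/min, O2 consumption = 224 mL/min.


RQ = VCO2 / VO2
RQ = 282 / 224
RQ = 1.259


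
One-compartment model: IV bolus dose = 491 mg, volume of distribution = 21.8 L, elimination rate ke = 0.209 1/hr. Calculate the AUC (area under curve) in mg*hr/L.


C0 = Dose/Vd = 491/21.8 = 22.5229 mg/L
AUC = C0/ke = 22.5229/0.209
AUC = 107.8 mg*hr/L


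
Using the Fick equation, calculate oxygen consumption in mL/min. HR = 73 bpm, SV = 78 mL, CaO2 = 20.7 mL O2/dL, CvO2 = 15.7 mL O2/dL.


CO = HR*SV = 73*78/1000 = 5.694 L/min
a-v O2 diff = 20.7 - 15.7 = 5 mL/dL
VO2 = CO * (CaO2-CvO2) * 10 dL/L
VO2 = 5.694 * 5 * 10
VO2 = 284.7 mL/min


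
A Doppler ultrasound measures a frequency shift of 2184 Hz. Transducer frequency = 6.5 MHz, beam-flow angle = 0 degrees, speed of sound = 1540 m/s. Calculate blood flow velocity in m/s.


v = fd * c / (2 * f0 * cos(theta))
v = 2184 * 1540 / (2 * 6.5000e+06 * cos(0))
v = 0.2587 m/s


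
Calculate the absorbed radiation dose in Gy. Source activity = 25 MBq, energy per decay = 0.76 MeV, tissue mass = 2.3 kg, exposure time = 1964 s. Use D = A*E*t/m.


A = 25 MBq = 2.5000e+07 Bq
E = 0.76 MeV = 1.21752e-13 J
D = A*E*t/m = 2.5000e+07*1.21752e-13*1964/2.3
D = 0.002599 Gy


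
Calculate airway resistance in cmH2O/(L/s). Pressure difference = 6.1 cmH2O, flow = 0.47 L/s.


R = dP / flow
R = 6.1 / 0.47
R = 12.98 cmH2O/(L/s)


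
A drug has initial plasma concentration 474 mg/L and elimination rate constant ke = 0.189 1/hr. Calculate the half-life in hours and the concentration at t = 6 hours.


t_half = ln(2) / ke = 0.693147 / 0.189 = 3.667 hr
C(t) = C0 * exp(-ke*t) = 474 * exp(-0.189*6)
C(6) = 152.5 mg/L


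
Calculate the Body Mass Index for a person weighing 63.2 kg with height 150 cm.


BMI = weight / height^2
height = 150 cm = 1.5 m
BMI = 63.2 / 1.5^2
BMI = 28.09 kg/m^2


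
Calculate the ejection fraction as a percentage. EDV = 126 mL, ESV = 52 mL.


SV = EDV - ESV = 126 - 52 = 74 mL
EF = SV/EDV * 100 = 74/126 * 100
EF = 58.73%


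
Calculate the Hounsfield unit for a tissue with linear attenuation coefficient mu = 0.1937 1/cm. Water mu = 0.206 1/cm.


HU = ((mu_tissue - mu_water) / mu_water) * 1000
HU = ((0.1937 - 0.206) / 0.206) * 1000
HU = -59.71


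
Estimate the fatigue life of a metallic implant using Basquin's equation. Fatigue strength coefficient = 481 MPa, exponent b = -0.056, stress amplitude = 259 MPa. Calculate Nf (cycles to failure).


sigma_a = sigma_f' * (2Nf)^b
2Nf = (sigma_a/sigma_f')^(1/b)
2Nf = (259/481)^(1/-0.056)
2Nf = 63213.4
Nf = 3.161e+04


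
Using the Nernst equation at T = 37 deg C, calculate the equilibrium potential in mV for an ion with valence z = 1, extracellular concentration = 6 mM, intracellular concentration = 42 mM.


E = (RT/(zF)) * ln(C_out/C_in)
T = 37 + 273.15 = 310.15 K
E = (8.314 * 310.15 / (1 * 96485)) * ln(6/42)
E = -52 mV


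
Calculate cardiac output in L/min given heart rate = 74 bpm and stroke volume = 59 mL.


CO = HR * SV
CO = 74 * 59 / 1000
CO = 4.366 L/min


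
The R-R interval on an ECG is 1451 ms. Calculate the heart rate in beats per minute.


HR = 60 / RR_interval(s)
RR = 1451 ms = 1.451 s
HR = 60 / 1.451 = 41.35 bpm
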